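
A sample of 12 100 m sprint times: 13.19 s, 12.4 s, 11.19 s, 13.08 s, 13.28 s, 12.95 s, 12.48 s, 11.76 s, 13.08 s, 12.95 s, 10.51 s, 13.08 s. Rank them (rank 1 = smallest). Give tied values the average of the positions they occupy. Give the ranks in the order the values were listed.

Sorted (ascending): 10.51, 11.19, 11.76, 12.4, 12.48, 12.95, 12.95, 13.08, 13.08, 13.08, 13.19, 13.28
The 2 values of 12.95 occupy positions 6–7 → average rank (6+7)/2 = 6.5.
The 3 values of 13.08 occupy positions 8–10 → average rank 9.

11, 4, 2, 9, 12, 6.5, 5, 3, 9, 6.5, 1, 9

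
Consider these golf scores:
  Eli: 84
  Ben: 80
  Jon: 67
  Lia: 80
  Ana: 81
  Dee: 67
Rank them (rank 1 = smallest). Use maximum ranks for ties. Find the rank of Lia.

Sorted (ascending): 67, 67, 80, 80, 81, 84
The 2 values of 67 occupy positions 1–2 → each gets rank 2.
The 2 values of 80 occupy positions 3–4 → each gets rank 4.
Lia has value 80 → rank 4.

4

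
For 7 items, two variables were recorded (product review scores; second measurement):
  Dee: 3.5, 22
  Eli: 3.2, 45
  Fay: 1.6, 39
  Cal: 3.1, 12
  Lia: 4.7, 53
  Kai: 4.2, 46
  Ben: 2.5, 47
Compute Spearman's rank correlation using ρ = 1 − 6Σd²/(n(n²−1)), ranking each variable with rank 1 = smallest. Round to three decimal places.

Ranks of variable 1: 5, 4, 1, 3, 7, 6, 2
Ranks of variable 2: 2, 4, 3, 1, 7, 5, 6
d = r₁ − r₂: 3, 0, -2, 2, 0, 1, -4
d²: 9, 0, 4, 4, 0, 1, 16; Σd² = 34
ρ = 1 − 6·34/(7·48) = 1 − 204/336 = 0.393

0.393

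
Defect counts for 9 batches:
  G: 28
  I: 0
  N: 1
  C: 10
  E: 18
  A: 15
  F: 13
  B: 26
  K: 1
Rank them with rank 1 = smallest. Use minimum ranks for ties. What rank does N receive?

Sorted (ascending): 0, 1, 1, 10, 13, 15, 18, 26, 28
The 2 values of 1 occupy positions 2–3 → each gets rank 2.
N has value 1 → rank 2.

2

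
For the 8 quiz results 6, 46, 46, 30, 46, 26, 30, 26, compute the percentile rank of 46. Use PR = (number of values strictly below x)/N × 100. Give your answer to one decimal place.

62.5

N = 8.
Strictly below 46: 5. Equal to 46: 3.
PR = 5/8 × 100 = 62.5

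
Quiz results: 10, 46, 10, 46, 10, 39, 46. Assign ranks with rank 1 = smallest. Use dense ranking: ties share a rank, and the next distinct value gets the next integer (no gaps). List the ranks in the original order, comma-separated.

Sorted (ascending): 10, 10, 10, 39, 46, 46, 46
The 3 values of 10 share dense rank 1.
The 3 values of 46 share dense rank 3.
Remaining distinct values take the next consecutive integers.

1, 3, 1, 3, 1, 2, 3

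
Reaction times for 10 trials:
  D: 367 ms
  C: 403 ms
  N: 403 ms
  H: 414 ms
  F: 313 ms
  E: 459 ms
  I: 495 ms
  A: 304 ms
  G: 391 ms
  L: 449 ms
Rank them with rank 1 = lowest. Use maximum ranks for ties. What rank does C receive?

Sorted (ascending): 304, 313, 367, 391, 403, 403, 414, 449, 459, 495
The 2 values of 403 occupy positions 5–6 → each gets rank 6.
C has value 403 ms → rank 6.

6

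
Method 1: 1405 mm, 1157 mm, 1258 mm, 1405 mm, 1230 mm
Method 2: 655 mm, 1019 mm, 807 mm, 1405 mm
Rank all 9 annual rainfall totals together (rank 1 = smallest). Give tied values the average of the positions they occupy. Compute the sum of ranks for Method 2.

14

Sorted (ascending): 655, 807, 1019, 1157, 1230, 1258, 1405, 1405, 1405
The 3 values of 1405 occupy positions 7–9 → average rank 8.
Method 2 values → pooled ranks: 655→1, 1019→3, 807→2, 1405→8
Rank sum = 1 + 3 + 2 + 8 = 14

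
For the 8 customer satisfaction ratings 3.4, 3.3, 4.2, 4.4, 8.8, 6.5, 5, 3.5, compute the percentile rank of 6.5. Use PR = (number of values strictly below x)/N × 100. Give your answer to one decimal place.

75.0

N = 8.
Strictly below 6.5: 6. Equal to 6.5: 1.
PR = 6/8 × 100 = 75.0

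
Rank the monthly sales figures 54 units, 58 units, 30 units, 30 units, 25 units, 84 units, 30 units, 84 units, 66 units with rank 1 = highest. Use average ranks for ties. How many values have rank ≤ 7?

8

Sorted (descending): 84, 84, 66, 58, 54, 30, 30, 30, 25
The 2 values of 84 occupy positions 1–2 → average rank (1+2)/2 = 1.5.
The 3 values of 30 occupy positions 6–8 → average rank 7.
Ranks ≤ 7: {1.5, 1.5, 3, 4, 5, 7, 7, 7} → 8 values.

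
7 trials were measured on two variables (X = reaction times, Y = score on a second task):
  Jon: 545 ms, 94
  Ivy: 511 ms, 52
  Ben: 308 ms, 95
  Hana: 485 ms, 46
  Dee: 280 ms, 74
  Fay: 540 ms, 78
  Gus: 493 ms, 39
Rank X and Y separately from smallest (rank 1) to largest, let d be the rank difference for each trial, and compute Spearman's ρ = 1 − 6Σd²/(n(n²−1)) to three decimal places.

0.107

Ranks of variable 1: 7, 5, 2, 3, 1, 6, 4
Ranks of variable 2: 6, 3, 7, 2, 4, 5, 1
d = r₁ − r₂: 1, 2, -5, 1, -3, 1, 3
d²: 1, 4, 25, 1, 9, 1, 9; Σd² = 50
ρ = 1 − 6·50/(7·48) = 1 − 300/336 = 0.107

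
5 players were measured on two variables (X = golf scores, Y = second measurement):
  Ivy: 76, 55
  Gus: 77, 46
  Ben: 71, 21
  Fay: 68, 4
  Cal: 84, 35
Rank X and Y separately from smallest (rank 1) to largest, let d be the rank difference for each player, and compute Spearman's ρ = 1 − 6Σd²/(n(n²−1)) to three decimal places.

0.600

Ranks of variable 1: 3, 4, 2, 1, 5
Ranks of variable 2: 5, 4, 2, 1, 3
d = r₁ − r₂: -2, 0, 0, 0, 2
d²: 4, 0, 0, 0, 4; Σd² = 8
ρ = 1 − 6·8/(5·24) = 1 − 48/120 = 0.600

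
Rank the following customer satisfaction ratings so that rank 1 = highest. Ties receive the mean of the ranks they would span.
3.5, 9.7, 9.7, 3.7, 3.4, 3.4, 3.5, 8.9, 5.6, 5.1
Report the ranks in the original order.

7.5, 1.5, 1.5, 6, 9.5, 9.5, 7.5, 3, 4, 5

Sorted (descending): 9.7, 9.7, 8.9, 5.6, 5.1, 3.7, 3.5, 3.5, 3.4, 3.4
The 2 values of 9.7 occupy positions 1–2 → average rank (1+2)/2 = 1.5.
The 2 values of 3.5 occupy positions 7–8 → average rank (7+8)/2 = 7.5.
The 2 values of 3.4 occupy positions 9–10 → average rank (9+10)/2 = 9.5.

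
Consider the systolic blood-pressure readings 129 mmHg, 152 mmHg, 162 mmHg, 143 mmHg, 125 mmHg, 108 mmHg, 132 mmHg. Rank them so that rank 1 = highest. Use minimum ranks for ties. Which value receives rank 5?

Sorted (descending): 162, 152, 143, 132, 129, 125, 108
No ties — each value takes its position as its rank.
Rank 5 → value 129.

129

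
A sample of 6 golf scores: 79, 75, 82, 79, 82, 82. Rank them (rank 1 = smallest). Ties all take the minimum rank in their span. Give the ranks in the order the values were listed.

2, 1, 4, 2, 4, 4

Sorted (ascending): 75, 79, 79, 82, 82, 82
The 2 values of 79 occupy positions 2–3 → each gets rank 2.
The 3 values of 82 occupy positions 4–6 → each gets rank 4.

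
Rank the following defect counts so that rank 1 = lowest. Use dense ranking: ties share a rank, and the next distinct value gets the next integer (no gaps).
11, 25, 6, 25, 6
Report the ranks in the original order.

Sorted (ascending): 6, 6, 11, 25, 25
The 2 values of 6 share dense rank 1.
The 2 values of 25 share dense rank 3.
Remaining distinct values take the next consecutive integers.

2, 3, 1, 3, 1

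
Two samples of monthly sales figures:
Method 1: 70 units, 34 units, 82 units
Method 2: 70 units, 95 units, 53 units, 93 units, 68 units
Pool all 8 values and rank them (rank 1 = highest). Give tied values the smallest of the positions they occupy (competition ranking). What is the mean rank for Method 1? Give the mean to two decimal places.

Sorted (descending): 95, 93, 82, 70, 70, 68, 53, 34
The 2 values of 70 occupy positions 4–5 → each gets rank 4.
Method 1 values → pooled ranks: 70→4, 34→8, 82→3
Mean rank = (4 + 8 + 3) / 3 = 5.00

5.00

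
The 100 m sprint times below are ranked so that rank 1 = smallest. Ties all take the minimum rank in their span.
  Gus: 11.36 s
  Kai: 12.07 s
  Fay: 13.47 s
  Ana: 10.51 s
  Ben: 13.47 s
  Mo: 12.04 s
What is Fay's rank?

Sorted (ascending): 10.51, 11.36, 12.04, 12.07, 13.47, 13.47
The 2 values of 13.47 occupy positions 5–6 → each gets rank 5.
Fay has value 13.47 s → rank 5.

5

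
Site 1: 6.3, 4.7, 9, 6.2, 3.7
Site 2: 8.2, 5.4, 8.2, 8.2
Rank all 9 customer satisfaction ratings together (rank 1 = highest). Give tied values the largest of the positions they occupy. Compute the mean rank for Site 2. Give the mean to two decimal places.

Sorted (descending): 9, 8.2, 8.2, 8.2, 6.3, 6.2, 5.4, 4.7, 3.7
The 3 values of 8.2 occupy positions 2–4 → each gets rank 4.
Site 2 values → pooled ranks: 8.2→4, 5.4→7, 8.2→4, 8.2→4
Mean rank = (4 + 7 + 4 + 4) / 4 = 4.75

4.75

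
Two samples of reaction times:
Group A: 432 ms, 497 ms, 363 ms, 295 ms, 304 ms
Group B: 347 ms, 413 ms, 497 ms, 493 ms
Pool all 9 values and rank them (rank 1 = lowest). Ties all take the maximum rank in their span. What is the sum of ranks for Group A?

Sorted (ascending): 295, 304, 347, 363, 413, 432, 493, 497, 497
The 2 values of 497 occupy positions 8–9 → each gets rank 9.
Group A values → pooled ranks: 432→6, 497→9, 363→4, 295→1, 304→2
Rank sum = 6 + 9 + 4 + 1 + 2 = 22

22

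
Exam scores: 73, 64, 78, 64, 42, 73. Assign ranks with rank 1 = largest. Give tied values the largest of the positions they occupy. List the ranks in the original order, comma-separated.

3, 5, 1, 5, 6, 3

Sorted (descending): 78, 73, 73, 64, 64, 42
The 2 values of 73 occupy positions 2–3 → each gets rank 3.
The 2 values of 64 occupy positions 4–5 → each gets rank 5.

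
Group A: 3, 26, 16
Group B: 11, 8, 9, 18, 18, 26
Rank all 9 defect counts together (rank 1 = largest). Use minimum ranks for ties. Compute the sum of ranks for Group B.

28

Sorted (descending): 26, 26, 18, 18, 16, 11, 9, 8, 3
The 2 values of 26 occupy positions 1–2 → each gets rank 1.
The 2 values of 18 occupy positions 3–4 → each gets rank 3.
Group B values → pooled ranks: 11→6, 8→8, 9→7, 18→3, 18→3, 26→1
Rank sum = 6 + 8 + 7 + 3 + 3 + 1 = 28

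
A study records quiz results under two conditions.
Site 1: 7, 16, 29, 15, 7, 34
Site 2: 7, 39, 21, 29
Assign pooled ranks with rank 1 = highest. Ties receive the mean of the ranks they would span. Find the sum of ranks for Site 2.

Sorted (descending): 39, 34, 29, 29, 21, 16, 15, 7, 7, 7
The 2 values of 29 occupy positions 3–4 → average rank (3+4)/2 = 3.5.
The 3 values of 7 occupy positions 8–10 → average rank 9.
Site 2 values → pooled ranks: 7→9, 39→1, 21→5, 29→3.5
Rank sum = 9 + 1 + 5 + 3.5 = 18.5

18.5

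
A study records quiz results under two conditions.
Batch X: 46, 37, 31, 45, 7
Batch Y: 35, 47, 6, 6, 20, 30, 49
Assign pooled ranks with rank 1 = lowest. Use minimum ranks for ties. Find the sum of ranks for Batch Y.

41

Sorted (ascending): 6, 6, 7, 20, 30, 31, 35, 37, 45, 46, 47, 49
The 2 values of 6 occupy positions 1–2 → each gets rank 1.
Batch Y values → pooled ranks: 35→7, 47→11, 6→1, 6→1, 20→4, 30→5, 49→12
Rank sum = 7 + 11 + 1 + 1 + 4 + 5 + 12 = 41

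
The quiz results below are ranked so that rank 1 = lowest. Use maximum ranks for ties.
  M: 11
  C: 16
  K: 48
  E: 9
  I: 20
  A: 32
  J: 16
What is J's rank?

Sorted (ascending): 9, 11, 16, 16, 20, 32, 48
The 2 values of 16 occupy positions 3–4 → each gets rank 4.
J has value 16 → rank 4.

4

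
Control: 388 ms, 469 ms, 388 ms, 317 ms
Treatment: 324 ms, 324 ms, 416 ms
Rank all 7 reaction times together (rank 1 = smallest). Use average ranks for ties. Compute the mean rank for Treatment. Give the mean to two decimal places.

Sorted (ascending): 317, 324, 324, 388, 388, 416, 469
The 2 values of 324 occupy positions 2–3 → average rank (2+3)/2 = 2.5.
The 2 values of 388 occupy positions 4–5 → average rank (4+5)/2 = 4.5.
Treatment values → pooled ranks: 324→2.5, 324→2.5, 416→6
Mean rank = (2.5 + 2.5 + 6) / 3 = 3.67

3.67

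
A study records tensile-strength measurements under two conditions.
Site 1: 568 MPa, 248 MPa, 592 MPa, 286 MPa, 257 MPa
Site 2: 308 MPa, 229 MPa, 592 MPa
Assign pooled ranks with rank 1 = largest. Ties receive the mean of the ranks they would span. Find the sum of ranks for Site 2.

13.5

Sorted (descending): 592, 592, 568, 308, 286, 257, 248, 229
The 2 values of 592 occupy positions 1–2 → average rank (1+2)/2 = 1.5.
Site 2 values → pooled ranks: 308→4, 229→8, 592→1.5
Rank sum = 4 + 8 + 1.5 = 13.5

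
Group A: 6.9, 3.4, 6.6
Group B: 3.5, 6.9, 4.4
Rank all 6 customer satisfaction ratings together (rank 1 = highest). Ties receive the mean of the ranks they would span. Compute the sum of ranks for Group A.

Sorted (descending): 6.9, 6.9, 6.6, 4.4, 3.5, 3.4
The 2 values of 6.9 occupy positions 1–2 → average rank (1+2)/2 = 1.5.
Group A values → pooled ranks: 6.9→1.5, 3.4→6, 6.6→3
Rank sum = 1.5 + 6 + 3 = 10.5

10.5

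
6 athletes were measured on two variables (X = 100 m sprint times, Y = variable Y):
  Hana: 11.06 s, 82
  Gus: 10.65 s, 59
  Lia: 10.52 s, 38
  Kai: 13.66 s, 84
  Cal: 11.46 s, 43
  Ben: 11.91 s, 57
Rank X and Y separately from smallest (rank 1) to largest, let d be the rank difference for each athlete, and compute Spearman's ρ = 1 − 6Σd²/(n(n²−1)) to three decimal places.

Ranks of variable 1: 3, 2, 1, 6, 4, 5
Ranks of variable 2: 5, 4, 1, 6, 2, 3
d = r₁ − r₂: -2, -2, 0, 0, 2, 2
d²: 4, 4, 0, 0, 4, 4; Σd² = 16
ρ = 1 − 6·16/(6·35) = 1 − 96/210 = 0.543

0.543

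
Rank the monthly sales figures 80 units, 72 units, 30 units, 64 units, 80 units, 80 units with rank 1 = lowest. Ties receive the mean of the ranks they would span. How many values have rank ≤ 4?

Sorted (ascending): 30, 64, 72, 80, 80, 80
The 3 values of 80 occupy positions 4–6 → average rank 5.
Ranks ≤ 4: {1, 2, 3} → 3 values.

3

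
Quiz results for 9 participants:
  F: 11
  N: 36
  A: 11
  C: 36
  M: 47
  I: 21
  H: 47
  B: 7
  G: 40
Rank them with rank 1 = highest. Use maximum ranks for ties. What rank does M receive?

2

Sorted (descending): 47, 47, 40, 36, 36, 21, 11, 11, 7
The 2 values of 47 occupy positions 1–2 → each gets rank 2.
The 2 values of 36 occupy positions 4–5 → each gets rank 5.
The 2 values of 11 occupy positions 7–8 → each gets rank 8.
M has value 47 → rank 2.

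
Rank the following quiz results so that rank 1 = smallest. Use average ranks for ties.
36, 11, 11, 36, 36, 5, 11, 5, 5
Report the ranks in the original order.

8, 5, 5, 8, 8, 2, 5, 2, 2

Sorted (ascending): 5, 5, 5, 11, 11, 11, 36, 36, 36
The 3 values of 5 occupy positions 1–3 → average rank 2.
The 3 values of 11 occupy positions 4–6 → average rank 5.
The 3 values of 36 occupy positions 7–9 → average rank 8.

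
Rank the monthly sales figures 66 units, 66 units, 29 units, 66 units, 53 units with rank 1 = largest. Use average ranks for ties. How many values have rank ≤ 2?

3

Sorted (descending): 66, 66, 66, 53, 29
The 3 values of 66 occupy positions 1–3 → average rank 2.
Ranks ≤ 2: {2, 2, 2} → 3 values.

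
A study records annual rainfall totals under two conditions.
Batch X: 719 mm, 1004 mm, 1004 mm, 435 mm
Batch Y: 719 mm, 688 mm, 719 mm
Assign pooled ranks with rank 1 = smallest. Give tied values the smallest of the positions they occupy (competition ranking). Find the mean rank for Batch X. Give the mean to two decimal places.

Sorted (ascending): 435, 688, 719, 719, 719, 1004, 1004
The 3 values of 719 occupy positions 3–5 → each gets rank 3.
The 2 values of 1004 occupy positions 6–7 → each gets rank 6.
Batch X values → pooled ranks: 719→3, 1004→6, 1004→6, 435→1
Mean rank = (3 + 6 + 6 + 1) / 4 = 4.00

4.00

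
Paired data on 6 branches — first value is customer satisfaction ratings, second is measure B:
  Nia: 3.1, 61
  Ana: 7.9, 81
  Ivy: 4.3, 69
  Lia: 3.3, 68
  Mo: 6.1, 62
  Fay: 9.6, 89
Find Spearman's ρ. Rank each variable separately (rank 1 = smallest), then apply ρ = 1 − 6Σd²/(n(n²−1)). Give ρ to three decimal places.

0.829

Ranks of variable 1: 1, 5, 3, 2, 4, 6
Ranks of variable 2: 1, 5, 4, 3, 2, 6
d = r₁ − r₂: 0, 0, -1, -1, 2, 0
d²: 0, 0, 1, 1, 4, 0; Σd² = 6
ρ = 1 − 6·6/(6·35) = 1 − 36/210 = 0.829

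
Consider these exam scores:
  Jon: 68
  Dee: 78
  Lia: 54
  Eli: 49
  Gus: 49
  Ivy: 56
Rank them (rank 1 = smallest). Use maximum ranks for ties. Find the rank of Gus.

Sorted (ascending): 49, 49, 54, 56, 68, 78
The 2 values of 49 occupy positions 1–2 → each gets rank 2.
Gus has value 49 → rank 2.

2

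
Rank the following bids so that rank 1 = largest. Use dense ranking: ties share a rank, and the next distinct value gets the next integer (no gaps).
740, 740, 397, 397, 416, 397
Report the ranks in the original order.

1, 1, 3, 3, 2, 3

Sorted (descending): 740, 740, 416, 397, 397, 397
The 2 values of 740 share dense rank 1.
The 3 values of 397 share dense rank 3.
Remaining distinct values take the next consecutive integers.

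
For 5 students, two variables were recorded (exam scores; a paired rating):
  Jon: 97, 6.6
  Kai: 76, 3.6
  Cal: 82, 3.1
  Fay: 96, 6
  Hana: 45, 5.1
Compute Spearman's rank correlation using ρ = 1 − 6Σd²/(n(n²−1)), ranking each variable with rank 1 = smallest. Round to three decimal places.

Ranks of variable 1: 5, 2, 3, 4, 1
Ranks of variable 2: 5, 2, 1, 4, 3
d = r₁ − r₂: 0, 0, 2, 0, -2
d²: 0, 0, 4, 0, 4; Σd² = 8
ρ = 1 − 6·8/(5·24) = 1 − 48/120 = 0.600

0.600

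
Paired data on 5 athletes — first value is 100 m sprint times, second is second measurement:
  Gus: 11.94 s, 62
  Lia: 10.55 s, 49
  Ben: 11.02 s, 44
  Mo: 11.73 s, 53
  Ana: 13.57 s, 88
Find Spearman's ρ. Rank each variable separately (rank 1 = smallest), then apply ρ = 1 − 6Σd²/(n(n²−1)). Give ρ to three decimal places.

0.900

Ranks of variable 1: 4, 1, 2, 3, 5
Ranks of variable 2: 4, 2, 1, 3, 5
d = r₁ − r₂: 0, -1, 1, 0, 0
d²: 0, 1, 1, 0, 0; Σd² = 2
ρ = 1 − 6·2/(5·24) = 1 − 12/120 = 0.900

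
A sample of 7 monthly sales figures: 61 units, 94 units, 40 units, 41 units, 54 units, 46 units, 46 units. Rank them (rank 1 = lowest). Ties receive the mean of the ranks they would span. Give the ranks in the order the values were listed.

Sorted (ascending): 40, 41, 46, 46, 54, 61, 94
The 2 values of 46 occupy positions 3–4 → average rank (3+4)/2 = 3.5.

6, 7, 1, 2, 5, 3.5, 3.5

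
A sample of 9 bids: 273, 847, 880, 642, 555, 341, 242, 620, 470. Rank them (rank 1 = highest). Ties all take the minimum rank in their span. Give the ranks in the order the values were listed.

8, 2, 1, 3, 5, 7, 9, 4, 6

Sorted (descending): 880, 847, 642, 620, 555, 470, 341, 273, 242
No ties — each value takes its position as its rank.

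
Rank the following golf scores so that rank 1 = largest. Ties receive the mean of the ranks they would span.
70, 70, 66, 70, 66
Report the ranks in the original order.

2, 2, 4.5, 2, 4.5

Sorted (descending): 70, 70, 70, 66, 66
The 3 values of 70 occupy positions 1–3 → average rank 2.
The 2 values of 66 occupy positions 4–5 → average rank (4+5)/2 = 4.5.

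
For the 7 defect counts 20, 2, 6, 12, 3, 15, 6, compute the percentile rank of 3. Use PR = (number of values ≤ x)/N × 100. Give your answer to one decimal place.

N = 7.
Strictly below 3: 1. Equal to 3: 1.
PR = 2/7 × 100 = 28.6

28.6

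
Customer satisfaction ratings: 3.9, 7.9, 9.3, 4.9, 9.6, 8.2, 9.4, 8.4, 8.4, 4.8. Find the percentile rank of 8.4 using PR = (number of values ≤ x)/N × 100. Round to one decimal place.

N = 10.
Strictly below 8.4: 5. Equal to 8.4: 2.
PR = 7/10 × 100 = 70.0

70.0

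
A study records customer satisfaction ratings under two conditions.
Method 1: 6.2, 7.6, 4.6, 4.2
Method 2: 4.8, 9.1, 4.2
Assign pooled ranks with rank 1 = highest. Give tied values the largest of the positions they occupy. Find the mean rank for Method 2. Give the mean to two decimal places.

4.00

Sorted (descending): 9.1, 7.6, 6.2, 4.8, 4.6, 4.2, 4.2
The 2 values of 4.2 occupy positions 6–7 → each gets rank 7.
Method 2 values → pooled ranks: 4.8→4, 9.1→1, 4.2→7
Mean rank = (4 + 1 + 7) / 3 = 4.00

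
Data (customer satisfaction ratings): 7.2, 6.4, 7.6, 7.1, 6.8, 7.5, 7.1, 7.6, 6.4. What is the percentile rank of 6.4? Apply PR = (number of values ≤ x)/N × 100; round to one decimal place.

22.2

N = 9.
Strictly below 6.4: 0. Equal to 6.4: 2.
PR = 2/9 × 100 = 22.2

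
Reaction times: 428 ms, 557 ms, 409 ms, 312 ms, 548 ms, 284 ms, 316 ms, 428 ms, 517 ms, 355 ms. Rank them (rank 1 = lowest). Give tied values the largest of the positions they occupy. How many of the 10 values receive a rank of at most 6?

Sorted (ascending): 284, 312, 316, 355, 409, 428, 428, 517, 548, 557
The 2 values of 428 occupy positions 6–7 → each gets rank 7.
Ranks ≤ 6: {1, 2, 3, 4, 5} → 5 values.

5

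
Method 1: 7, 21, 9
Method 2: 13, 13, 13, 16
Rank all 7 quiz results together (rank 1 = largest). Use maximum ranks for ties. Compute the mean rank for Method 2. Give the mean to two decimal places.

Sorted (descending): 21, 16, 13, 13, 13, 9, 7
The 3 values of 13 occupy positions 3–5 → each gets rank 5.
Method 2 values → pooled ranks: 13→5, 13→5, 13→5, 16→2
Mean rank = (5 + 5 + 5 + 2) / 4 = 4.25

4.25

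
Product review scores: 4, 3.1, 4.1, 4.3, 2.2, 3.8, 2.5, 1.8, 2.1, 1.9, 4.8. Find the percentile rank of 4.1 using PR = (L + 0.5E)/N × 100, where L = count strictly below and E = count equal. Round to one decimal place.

N = 11.
Strictly below 4.1: 8. Equal to 4.1: 1.
PR = (8 + 0.5·1)/11 × 100 = 77.3

77.3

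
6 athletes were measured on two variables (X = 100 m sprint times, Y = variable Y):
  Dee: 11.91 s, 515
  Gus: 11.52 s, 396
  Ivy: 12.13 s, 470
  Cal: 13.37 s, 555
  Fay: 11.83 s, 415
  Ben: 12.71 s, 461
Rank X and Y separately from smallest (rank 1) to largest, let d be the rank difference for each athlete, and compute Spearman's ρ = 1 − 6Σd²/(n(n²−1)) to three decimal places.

0.771

Ranks of variable 1: 3, 1, 4, 6, 2, 5
Ranks of variable 2: 5, 1, 4, 6, 2, 3
d = r₁ − r₂: -2, 0, 0, 0, 0, 2
d²: 4, 0, 0, 0, 0, 4; Σd² = 8
ρ = 1 − 6·8/(6·35) = 1 − 48/210 = 0.771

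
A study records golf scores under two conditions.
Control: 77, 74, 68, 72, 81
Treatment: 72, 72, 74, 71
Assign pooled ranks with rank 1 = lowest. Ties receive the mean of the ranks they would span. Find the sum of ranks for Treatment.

16.5

Sorted (ascending): 68, 71, 72, 72, 72, 74, 74, 77, 81
The 3 values of 72 occupy positions 3–5 → average rank 4.
The 2 values of 74 occupy positions 6–7 → average rank (6+7)/2 = 6.5.
Treatment values → pooled ranks: 72→4, 72→4, 74→6.5, 71→2
Rank sum = 4 + 4 + 6.5 + 2 = 16.5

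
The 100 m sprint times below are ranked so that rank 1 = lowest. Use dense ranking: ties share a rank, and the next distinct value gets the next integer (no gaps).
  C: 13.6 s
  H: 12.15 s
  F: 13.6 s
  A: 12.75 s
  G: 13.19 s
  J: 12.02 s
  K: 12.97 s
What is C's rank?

Sorted (ascending): 12.02, 12.15, 12.75, 12.97, 13.19, 13.6, 13.6
The 2 values of 13.6 share dense rank 6.
Remaining distinct values take the next consecutive integers.
C has value 13.6 s → rank 6.

6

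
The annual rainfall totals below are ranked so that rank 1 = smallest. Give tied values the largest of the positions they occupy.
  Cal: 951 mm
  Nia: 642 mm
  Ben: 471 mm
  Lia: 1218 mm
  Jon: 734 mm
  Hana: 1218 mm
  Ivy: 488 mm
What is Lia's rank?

7

Sorted (ascending): 471, 488, 642, 734, 951, 1218, 1218
The 2 values of 1218 occupy positions 6–7 → each gets rank 7.
Lia has value 1218 mm → rank 7.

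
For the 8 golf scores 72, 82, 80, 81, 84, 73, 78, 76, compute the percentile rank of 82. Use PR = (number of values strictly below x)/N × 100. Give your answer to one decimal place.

75.0

N = 8.
Strictly below 82: 6. Equal to 82: 1.
PR = 6/8 × 100 = 75.0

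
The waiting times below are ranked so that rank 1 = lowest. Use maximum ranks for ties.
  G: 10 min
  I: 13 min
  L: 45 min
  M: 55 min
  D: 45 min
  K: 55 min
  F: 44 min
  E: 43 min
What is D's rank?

6

Sorted (ascending): 10, 13, 43, 44, 45, 45, 55, 55
The 2 values of 45 occupy positions 5–6 → each gets rank 6.
The 2 values of 55 occupy positions 7–8 → each gets rank 8.
D has value 45 min → rank 6.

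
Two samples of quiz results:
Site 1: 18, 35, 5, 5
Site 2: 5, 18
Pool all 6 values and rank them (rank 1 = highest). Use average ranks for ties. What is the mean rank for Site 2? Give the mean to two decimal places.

Sorted (descending): 35, 18, 18, 5, 5, 5
The 2 values of 18 occupy positions 2–3 → average rank (2+3)/2 = 2.5.
The 3 values of 5 occupy positions 4–6 → average rank 5.
Site 2 values → pooled ranks: 5→5, 18→2.5
Mean rank = (5 + 2.5) / 2 = 3.75

3.75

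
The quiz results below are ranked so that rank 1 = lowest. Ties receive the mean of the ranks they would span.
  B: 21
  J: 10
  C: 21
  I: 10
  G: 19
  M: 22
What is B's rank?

Sorted (ascending): 10, 10, 19, 21, 21, 22
The 2 values of 10 occupy positions 1–2 → average rank (1+2)/2 = 1.5.
The 2 values of 21 occupy positions 4–5 → average rank (4+5)/2 = 4.5.
B has value 21 → rank 4.5.

4.5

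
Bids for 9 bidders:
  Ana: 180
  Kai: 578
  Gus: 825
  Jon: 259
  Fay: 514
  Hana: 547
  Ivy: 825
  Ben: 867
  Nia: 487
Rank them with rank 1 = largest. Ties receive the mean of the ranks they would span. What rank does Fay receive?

6

Sorted (descending): 867, 825, 825, 578, 547, 514, 487, 259, 180
The 2 values of 825 occupy positions 2–3 → average rank (2+3)/2 = 2.5.
Fay has value 514 → rank 6.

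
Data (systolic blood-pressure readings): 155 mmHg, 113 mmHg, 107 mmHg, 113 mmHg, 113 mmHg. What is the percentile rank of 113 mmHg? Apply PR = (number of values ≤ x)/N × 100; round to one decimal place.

N = 5.
Strictly below 113: 1. Equal to 113: 3.
PR = 4/5 × 100 = 80.0

80.0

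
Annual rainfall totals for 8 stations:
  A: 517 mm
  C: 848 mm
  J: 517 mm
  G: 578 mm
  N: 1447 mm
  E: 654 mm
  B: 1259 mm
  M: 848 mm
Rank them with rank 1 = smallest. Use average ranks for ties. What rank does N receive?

Sorted (ascending): 517, 517, 578, 654, 848, 848, 1259, 1447
The 2 values of 517 occupy positions 1–2 → average rank (1+2)/2 = 1.5.
The 2 values of 848 occupy positions 5–6 → average rank (5+6)/2 = 5.5.
N has value 1447 mm → rank 8.

8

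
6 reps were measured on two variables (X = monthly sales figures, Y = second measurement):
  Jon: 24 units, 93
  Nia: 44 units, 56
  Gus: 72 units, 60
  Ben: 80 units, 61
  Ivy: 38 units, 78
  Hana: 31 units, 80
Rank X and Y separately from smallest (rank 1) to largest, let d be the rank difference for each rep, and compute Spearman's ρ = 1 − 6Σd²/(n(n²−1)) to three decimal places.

Ranks of variable 1: 1, 4, 5, 6, 3, 2
Ranks of variable 2: 6, 1, 2, 3, 4, 5
d = r₁ − r₂: -5, 3, 3, 3, -1, -3
d²: 25, 9, 9, 9, 1, 9; Σd² = 62
ρ = 1 − 6·62/(6·35) = 1 − 372/210 = -0.771

-0.771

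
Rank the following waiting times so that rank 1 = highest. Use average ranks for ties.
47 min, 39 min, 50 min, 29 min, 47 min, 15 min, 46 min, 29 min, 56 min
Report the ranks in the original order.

3.5, 6, 2, 7.5, 3.5, 9, 5, 7.5, 1

Sorted (descending): 56, 50, 47, 47, 46, 39, 29, 29, 15
The 2 values of 47 occupy positions 3–4 → average rank (3+4)/2 = 3.5.
The 2 values of 29 occupy positions 7–8 → average rank (7+8)/2 = 7.5.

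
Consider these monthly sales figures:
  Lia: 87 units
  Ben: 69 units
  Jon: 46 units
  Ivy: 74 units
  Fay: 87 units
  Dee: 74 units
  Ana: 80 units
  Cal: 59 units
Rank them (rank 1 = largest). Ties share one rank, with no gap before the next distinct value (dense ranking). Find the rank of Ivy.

3

Sorted (descending): 87, 87, 80, 74, 74, 69, 59, 46
The 2 values of 87 share dense rank 1.
The 2 values of 74 share dense rank 3.
Remaining distinct values take the next consecutive integers.
Ivy has value 74 units → rank 3.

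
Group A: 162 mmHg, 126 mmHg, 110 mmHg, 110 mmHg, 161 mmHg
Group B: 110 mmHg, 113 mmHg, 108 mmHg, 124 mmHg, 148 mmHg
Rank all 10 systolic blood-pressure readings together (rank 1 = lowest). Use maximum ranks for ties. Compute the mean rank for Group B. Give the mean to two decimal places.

4.80

Sorted (ascending): 108, 110, 110, 110, 113, 124, 126, 148, 161, 162
The 3 values of 110 occupy positions 2–4 → each gets rank 4.
Group B values → pooled ranks: 110→4, 113→5, 108→1, 124→6, 148→8
Mean rank = (4 + 5 + 1 + 6 + 8) / 5 = 4.80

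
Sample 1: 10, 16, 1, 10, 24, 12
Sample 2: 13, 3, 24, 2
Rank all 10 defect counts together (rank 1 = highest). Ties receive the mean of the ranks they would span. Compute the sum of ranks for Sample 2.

22.5

Sorted (descending): 24, 24, 16, 13, 12, 10, 10, 3, 2, 1
The 2 values of 24 occupy positions 1–2 → average rank (1+2)/2 = 1.5.
The 2 values of 10 occupy positions 6–7 → average rank (6+7)/2 = 6.5.
Sample 2 values → pooled ranks: 13→4, 3→8, 24→1.5, 2→9
Rank sum = 4 + 8 + 1.5 + 9 = 22.5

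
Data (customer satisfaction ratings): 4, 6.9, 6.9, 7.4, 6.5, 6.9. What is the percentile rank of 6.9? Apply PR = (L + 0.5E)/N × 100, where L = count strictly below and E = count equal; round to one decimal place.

N = 6.
Strictly below 6.9: 2. Equal to 6.9: 3.
PR = (2 + 0.5·3)/6 × 100 = 58.3

58.3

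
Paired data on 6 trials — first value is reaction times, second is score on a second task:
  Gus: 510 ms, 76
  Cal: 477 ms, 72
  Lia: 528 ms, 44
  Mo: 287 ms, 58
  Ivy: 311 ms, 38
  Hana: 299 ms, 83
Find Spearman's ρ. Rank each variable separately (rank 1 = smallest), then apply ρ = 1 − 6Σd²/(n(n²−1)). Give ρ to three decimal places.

Ranks of variable 1: 5, 4, 6, 1, 3, 2
Ranks of variable 2: 5, 4, 2, 3, 1, 6
d = r₁ − r₂: 0, 0, 4, -2, 2, -4
d²: 0, 0, 16, 4, 4, 16; Σd² = 40
ρ = 1 − 6·40/(6·35) = 1 − 240/210 = -0.143

-0.143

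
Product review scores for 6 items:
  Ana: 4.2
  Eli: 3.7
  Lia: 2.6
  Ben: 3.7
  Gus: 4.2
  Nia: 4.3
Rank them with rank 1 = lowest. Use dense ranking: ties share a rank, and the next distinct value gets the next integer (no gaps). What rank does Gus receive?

3

Sorted (ascending): 2.6, 3.7, 3.7, 4.2, 4.2, 4.3
The 2 values of 3.7 share dense rank 2.
The 2 values of 4.2 share dense rank 3.
Remaining distinct values take the next consecutive integers.
Gus has value 4.2 → rank 3.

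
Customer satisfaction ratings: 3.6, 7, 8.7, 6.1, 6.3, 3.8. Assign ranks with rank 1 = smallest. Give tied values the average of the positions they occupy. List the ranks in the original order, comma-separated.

1, 5, 6, 3, 4, 2

Sorted (ascending): 3.6, 3.8, 6.1, 6.3, 7, 8.7
No ties — each value takes its position as its rank.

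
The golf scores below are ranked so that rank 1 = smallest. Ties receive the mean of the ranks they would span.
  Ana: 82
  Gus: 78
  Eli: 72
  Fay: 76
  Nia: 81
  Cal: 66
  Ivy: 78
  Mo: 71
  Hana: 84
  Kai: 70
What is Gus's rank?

Sorted (ascending): 66, 70, 71, 72, 76, 78, 78, 81, 82, 84
The 2 values of 78 occupy positions 6–7 → average rank (6+7)/2 = 6.5.
Gus has value 78 → rank 6.5.

6.5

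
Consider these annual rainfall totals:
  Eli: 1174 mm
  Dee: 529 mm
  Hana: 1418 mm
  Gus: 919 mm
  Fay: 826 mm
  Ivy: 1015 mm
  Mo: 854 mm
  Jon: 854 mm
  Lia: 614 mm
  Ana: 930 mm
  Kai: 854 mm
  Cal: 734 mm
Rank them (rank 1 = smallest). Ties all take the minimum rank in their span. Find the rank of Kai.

5

Sorted (ascending): 529, 614, 734, 826, 854, 854, 854, 919, 930, 1015, 1174, 1418
The 3 values of 854 occupy positions 5–7 → each gets rank 5.
Kai has value 854 mm → rank 5.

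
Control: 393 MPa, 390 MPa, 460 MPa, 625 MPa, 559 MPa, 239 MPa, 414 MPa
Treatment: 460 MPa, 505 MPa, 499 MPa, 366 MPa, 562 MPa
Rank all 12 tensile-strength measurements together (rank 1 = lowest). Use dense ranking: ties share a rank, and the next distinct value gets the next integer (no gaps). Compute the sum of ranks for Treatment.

33

Sorted (ascending): 239, 366, 390, 393, 414, 460, 460, 499, 505, 559, 562, 625
The 2 values of 460 share dense rank 6.
Remaining distinct values take the next consecutive integers.
Treatment values → pooled ranks: 460→6, 505→8, 499→7, 366→2, 562→10
Rank sum = 6 + 8 + 7 + 2 + 10 = 33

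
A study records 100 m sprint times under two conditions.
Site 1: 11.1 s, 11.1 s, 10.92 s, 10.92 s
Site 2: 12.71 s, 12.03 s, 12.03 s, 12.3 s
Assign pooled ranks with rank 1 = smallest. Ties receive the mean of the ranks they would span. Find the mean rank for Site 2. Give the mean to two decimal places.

6.50

Sorted (ascending): 10.92, 10.92, 11.1, 11.1, 12.03, 12.03, 12.3, 12.71
The 2 values of 10.92 occupy positions 1–2 → average rank (1+2)/2 = 1.5.
The 2 values of 11.1 occupy positions 3–4 → average rank (3+4)/2 = 3.5.
The 2 values of 12.03 occupy positions 5–6 → average rank (5+6)/2 = 5.5.
Site 2 values → pooled ranks: 12.71→8, 12.03→5.5, 12.03→5.5, 12.3→7
Mean rank = (8 + 5.5 + 5.5 + 7) / 4 = 6.50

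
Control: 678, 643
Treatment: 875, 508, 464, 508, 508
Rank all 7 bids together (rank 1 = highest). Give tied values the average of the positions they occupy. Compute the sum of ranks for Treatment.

Sorted (descending): 875, 678, 643, 508, 508, 508, 464
The 3 values of 508 occupy positions 4–6 → average rank 5.
Treatment values → pooled ranks: 875→1, 508→5, 464→7, 508→5, 508→5
Rank sum = 1 + 5 + 7 + 5 + 5 = 23

23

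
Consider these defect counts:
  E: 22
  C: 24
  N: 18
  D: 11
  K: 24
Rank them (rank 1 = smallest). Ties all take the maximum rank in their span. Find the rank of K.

Sorted (ascending): 11, 18, 22, 24, 24
The 2 values of 24 occupy positions 4–5 → each gets rank 5.
K has value 24 → rank 5.

5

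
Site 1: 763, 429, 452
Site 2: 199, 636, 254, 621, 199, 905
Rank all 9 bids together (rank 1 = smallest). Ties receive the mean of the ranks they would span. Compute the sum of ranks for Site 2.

Sorted (ascending): 199, 199, 254, 429, 452, 621, 636, 763, 905
The 2 values of 199 occupy positions 1–2 → average rank (1+2)/2 = 1.5.
Site 2 values → pooled ranks: 199→1.5, 636→7, 254→3, 621→6, 199→1.5, 905→9
Rank sum = 1.5 + 7 + 3 + 6 + 1.5 + 9 = 28

28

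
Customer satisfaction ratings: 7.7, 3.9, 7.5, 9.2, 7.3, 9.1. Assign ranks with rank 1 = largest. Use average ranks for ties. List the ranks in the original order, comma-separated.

3, 6, 4, 1, 5, 2

Sorted (descending): 9.2, 9.1, 7.7, 7.5, 7.3, 3.9
No ties — each value takes its position as its rank.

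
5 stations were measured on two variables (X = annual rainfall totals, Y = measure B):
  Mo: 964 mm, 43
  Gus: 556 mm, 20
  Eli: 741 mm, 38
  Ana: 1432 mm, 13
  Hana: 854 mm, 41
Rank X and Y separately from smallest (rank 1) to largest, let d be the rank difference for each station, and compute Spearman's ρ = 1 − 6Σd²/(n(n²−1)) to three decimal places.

0.000

Ranks of variable 1: 4, 1, 2, 5, 3
Ranks of variable 2: 5, 2, 3, 1, 4
d = r₁ − r₂: -1, -1, -1, 4, -1
d²: 1, 1, 1, 16, 1; Σd² = 20
ρ = 1 − 6·20/(5·24) = 1 − 120/120 = 0.000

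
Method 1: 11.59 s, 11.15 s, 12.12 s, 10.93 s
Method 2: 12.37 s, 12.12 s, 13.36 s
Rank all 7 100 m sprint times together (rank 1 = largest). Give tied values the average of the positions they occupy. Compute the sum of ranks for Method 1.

Sorted (descending): 13.36, 12.37, 12.12, 12.12, 11.59, 11.15, 10.93
The 2 values of 12.12 occupy positions 3–4 → average rank (3+4)/2 = 3.5.
Method 1 values → pooled ranks: 11.59→5, 11.15→6, 12.12→3.5, 10.93→7
Rank sum = 5 + 6 + 3.5 + 7 = 21.5

21.5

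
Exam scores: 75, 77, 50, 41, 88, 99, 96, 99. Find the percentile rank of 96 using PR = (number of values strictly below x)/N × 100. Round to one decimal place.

N = 8.
Strictly below 96: 5. Equal to 96: 1.
PR = 5/8 × 100 = 62.5

62.5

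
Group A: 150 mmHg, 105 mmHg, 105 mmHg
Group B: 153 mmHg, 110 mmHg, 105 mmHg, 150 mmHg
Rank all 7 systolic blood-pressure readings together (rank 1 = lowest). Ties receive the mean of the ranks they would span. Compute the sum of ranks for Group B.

18.5

Sorted (ascending): 105, 105, 105, 110, 150, 150, 153
The 3 values of 105 occupy positions 1–3 → average rank 2.
The 2 values of 150 occupy positions 5–6 → average rank (5+6)/2 = 5.5.
Group B values → pooled ranks: 153→7, 110→4, 105→2, 150→5.5
Rank sum = 7 + 4 + 2 + 5.5 = 18.5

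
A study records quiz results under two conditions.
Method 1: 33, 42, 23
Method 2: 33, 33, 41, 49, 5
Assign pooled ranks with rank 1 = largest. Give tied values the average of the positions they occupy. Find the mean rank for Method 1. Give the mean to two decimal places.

Sorted (descending): 49, 42, 41, 33, 33, 33, 23, 5
The 3 values of 33 occupy positions 4–6 → average rank 5.
Method 1 values → pooled ranks: 33→5, 42→2, 23→7
Mean rank = (5 + 2 + 7) / 3 = 4.67

4.67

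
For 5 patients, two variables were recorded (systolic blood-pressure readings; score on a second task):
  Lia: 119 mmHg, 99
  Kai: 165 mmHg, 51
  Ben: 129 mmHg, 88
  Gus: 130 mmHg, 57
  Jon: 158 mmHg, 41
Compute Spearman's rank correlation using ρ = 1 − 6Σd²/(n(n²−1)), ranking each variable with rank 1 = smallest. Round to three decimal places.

-0.900

Ranks of variable 1: 1, 5, 2, 3, 4
Ranks of variable 2: 5, 2, 4, 3, 1
d = r₁ − r₂: -4, 3, -2, 0, 3
d²: 16, 9, 4, 0, 9; Σd² = 38
ρ = 1 − 6·38/(5·24) = 1 − 228/120 = -0.900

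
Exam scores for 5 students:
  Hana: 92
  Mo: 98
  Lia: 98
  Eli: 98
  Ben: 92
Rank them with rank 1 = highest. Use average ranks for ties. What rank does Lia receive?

Sorted (descending): 98, 98, 98, 92, 92
The 3 values of 98 occupy positions 1–3 → average rank 2.
The 2 values of 92 occupy positions 4–5 → average rank (4+5)/2 = 4.5.
Lia has value 98 → rank 2.

2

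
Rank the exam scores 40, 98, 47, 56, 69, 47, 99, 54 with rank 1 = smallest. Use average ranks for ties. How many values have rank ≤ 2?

1

Sorted (ascending): 40, 47, 47, 54, 56, 69, 98, 99
The 2 values of 47 occupy positions 2–3 → average rank (2+3)/2 = 2.5.
Ranks ≤ 2: {1} → 1 value.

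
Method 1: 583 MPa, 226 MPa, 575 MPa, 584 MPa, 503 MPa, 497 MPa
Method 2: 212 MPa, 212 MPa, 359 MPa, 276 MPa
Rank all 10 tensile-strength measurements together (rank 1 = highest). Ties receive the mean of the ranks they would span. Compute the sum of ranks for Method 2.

Sorted (descending): 584, 583, 575, 503, 497, 359, 276, 226, 212, 212
The 2 values of 212 occupy positions 9–10 → average rank (9+10)/2 = 9.5.
Method 2 values → pooled ranks: 212→9.5, 212→9.5, 359→6, 276→7
Rank sum = 9.5 + 9.5 + 6 + 7 = 32

32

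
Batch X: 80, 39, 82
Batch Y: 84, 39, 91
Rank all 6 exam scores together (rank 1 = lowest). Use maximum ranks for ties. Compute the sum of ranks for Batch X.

9

Sorted (ascending): 39, 39, 80, 82, 84, 91
The 2 values of 39 occupy positions 1–2 → each gets rank 2.
Batch X values → pooled ranks: 80→3, 39→2, 82→4
Rank sum = 3 + 2 + 4 = 9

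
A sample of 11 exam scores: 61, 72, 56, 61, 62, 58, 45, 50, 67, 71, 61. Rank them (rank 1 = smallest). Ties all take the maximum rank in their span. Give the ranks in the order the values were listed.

7, 11, 3, 7, 8, 4, 1, 2, 9, 10, 7

Sorted (ascending): 45, 50, 56, 58, 61, 61, 61, 62, 67, 71, 72
The 3 values of 61 occupy positions 5–7 → each gets rank 7.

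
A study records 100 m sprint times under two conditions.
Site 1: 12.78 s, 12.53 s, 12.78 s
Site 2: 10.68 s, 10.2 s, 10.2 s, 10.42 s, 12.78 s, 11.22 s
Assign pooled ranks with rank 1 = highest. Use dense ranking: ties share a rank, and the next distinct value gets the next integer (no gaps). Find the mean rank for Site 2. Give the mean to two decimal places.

Sorted (descending): 12.78, 12.78, 12.78, 12.53, 11.22, 10.68, 10.42, 10.2, 10.2
The 3 values of 12.78 share dense rank 1.
The 2 values of 10.2 share dense rank 6.
Remaining distinct values take the next consecutive integers.
Site 2 values → pooled ranks: 10.68→4, 10.2→6, 10.2→6, 10.42→5, 12.78→1, 11.22→3
Mean rank = (4 + 6 + 6 + 5 + 1 + 3) / 6 = 4.17

4.17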